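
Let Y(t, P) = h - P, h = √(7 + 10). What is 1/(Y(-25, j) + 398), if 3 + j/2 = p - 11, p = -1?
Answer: 428/183167 - √17/183167 ≈ 0.0023142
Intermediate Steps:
j = -30 (j = -6 + 2*(-1 - 11) = -6 + 2*(-12) = -6 - 24 = -30)
h = √17 ≈ 4.1231
Y(t, P) = √17 - P
1/(Y(-25, j) + 398) = 1/((√17 - 1*(-30)) + 398) = 1/((√17 + 30) + 398) = 1/((30 + √17) + 398) = 1/(428 + √17)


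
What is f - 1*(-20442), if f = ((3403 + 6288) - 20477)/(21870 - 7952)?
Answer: 142250485/6959 ≈ 20441.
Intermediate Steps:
f = -5393/6959 (f = (9691 - 20477)/13918 = -10786*1/13918 = -5393/6959 ≈ -0.77497)
f - 1*(-20442) = -5393/6959 - 1*(-20442) = -5393/6959 + 20442 = 142250485/6959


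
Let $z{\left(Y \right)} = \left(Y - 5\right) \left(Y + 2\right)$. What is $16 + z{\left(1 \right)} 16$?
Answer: $-176$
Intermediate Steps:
$z{\left(Y \right)} = \left(-5 + Y\right) \left(2 + Y\right)$
$16 + z{\left(1 \right)} 16 = 16 + \left(-10 + 1^{2} - 3\right) 16 = 16 + \left(-10 + 1 - 3\right) 16 = 16 - 192 = -176$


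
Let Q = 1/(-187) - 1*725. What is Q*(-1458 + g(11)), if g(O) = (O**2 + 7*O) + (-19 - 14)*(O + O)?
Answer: 269253936/187 ≈ 1.4399e+6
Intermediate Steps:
g(O) = O**2 - 59*O (g(O) = (O**2 + 7*O) - 66*O = O**2 - 59*O)
Q = -135576/187 (Q = -1/187 - 725 = -135576/187 ≈ -725.00)
Q*(-1458 + g(11)) = -135576*(-1458 + 11*(-59 + 11))/187 = -135576*(-1458 + 11*(-48))/187 = -135576*(-1458 - 528)/187 = -135576/187*(-1986) = 269253936/187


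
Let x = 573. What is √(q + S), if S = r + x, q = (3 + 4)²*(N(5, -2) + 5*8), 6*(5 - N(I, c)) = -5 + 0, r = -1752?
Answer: √38406/6 ≈ 32.662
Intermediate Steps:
N(I, c) = 35/6 (N(I, c) = 5 - (-5 + 0)/6 = 5 - ⅙*(-5) = 5 + ⅚ = 35/6)
q = 13475/6 (q = (3 + 4)²*(35/6 + 5*8) = 7²*(35/6 + 40) = 49*(275/6) = 13475/6 ≈ 2245.8)
S = -1179 (S = -1752 + 573 = -1179)
√(q + S) = √(13475/6 - 1179) = √(6401/6) = √38406/6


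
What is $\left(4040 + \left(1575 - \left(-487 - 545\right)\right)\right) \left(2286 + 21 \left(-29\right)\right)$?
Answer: $11147019$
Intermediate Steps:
$\left(4040 + \left(1575 - \left(-487 - 545\right)\right)\right) \left(2286 + 21 \left(-29\right)\right) = \left(4040 + \left(1575 - \left(-487 - 545\right)\right)\right) \left(2286 - 609\right) = \left(4040 + \left(1575 - -1032\right)\right) 1677 = \left(4040 + \left(1575 + 1032\right)\right) 1677 = \left(4040 + 2607\right) 1677 = 6647 \cdot 1677 = 11147019$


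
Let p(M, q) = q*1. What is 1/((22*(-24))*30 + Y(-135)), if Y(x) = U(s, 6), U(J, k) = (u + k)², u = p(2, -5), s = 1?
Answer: -1/15839 ≈ -6.3135e-5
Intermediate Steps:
p(M, q) = q
u = -5
U(J, k) = (-5 + k)²
Y(x) = 1 (Y(x) = (-5 + 6)² = 1² = 1)
1/((22*(-24))*30 + Y(-135)) = 1/((22*(-24))*30 + 1) = 1/(-528*30 + 1) = 1/(-15840 + 1) = 1/(-15839) = -1/15839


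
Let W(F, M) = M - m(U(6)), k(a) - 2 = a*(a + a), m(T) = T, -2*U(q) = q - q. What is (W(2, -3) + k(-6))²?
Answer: 5041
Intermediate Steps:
U(q) = 0 (U(q) = -(q - q)/2 = -½*0 = 0)
k(a) = 2 + 2*a² (k(a) = 2 + a*(a + a) = 2 + a*(2*a) = 2 + 2*a²)
W(F, M) = M (W(F, M) = M - 1*0 = M + 0 = M)
(W(2, -3) + k(-6))² = (-3 + (2 + 2*(-6)²))² = (-3 + (2 + 2*36))² = (-3 + (2 + 72))² = (-3 + 74)² = 71² = 5041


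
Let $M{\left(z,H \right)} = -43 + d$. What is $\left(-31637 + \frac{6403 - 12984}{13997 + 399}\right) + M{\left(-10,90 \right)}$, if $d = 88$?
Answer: $- \frac{454805013}{14396} \approx -31592.0$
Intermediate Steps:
$M{\left(z,H \right)} = 45$ ($M{\left(z,H \right)} = -43 + 88 = 45$)
$\left(-31637 + \frac{6403 - 12984}{13997 + 399}\right) + M{\left(-10,90 \right)} = \left(-31637 + \frac{6403 - 12984}{13997 + 399}\right) + 45 = \left(-31637 - \frac{6581}{14396}\right) + 45 = - \frac{455452833}{14396} + 45 = - \frac{454805013}{14396}$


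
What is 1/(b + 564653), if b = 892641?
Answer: 1/1457294 ≈ 6.8620e-7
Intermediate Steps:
1/(b + 564653) = 1/(892641 + 564653) = 1/1457294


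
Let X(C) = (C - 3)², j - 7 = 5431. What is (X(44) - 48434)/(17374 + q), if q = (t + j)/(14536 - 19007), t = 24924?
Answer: -12296039/4567576 ≈ -2.6920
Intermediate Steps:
j = 5438 (j = 7 + 5431 = 5438)
q = -1786/263 (q = (24924 + 5438)/(14536 - 19007) = 30362/(-4471) = 30362*(-1/4471) = -1786/263 ≈ -6.7909)
X(C) = (-3 + C)²
(X(44) - 48434)/(17374 + q) = ((-3 + 44)² - 48434)/(17374 - 1786/263) = (41² - 48434)/(4567576/263) = (1681 - 48434)*(263/4567576) = -46753*263/4567576 = -12296039/4567576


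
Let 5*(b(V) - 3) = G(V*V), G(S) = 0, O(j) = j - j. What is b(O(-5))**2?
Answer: 9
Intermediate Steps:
O(j) = 0
b(V) = 3 (b(V) = 3 + (1/5)*0 = 3 + 0 = 3)
b(O(-5))**2 = 3**2 = 9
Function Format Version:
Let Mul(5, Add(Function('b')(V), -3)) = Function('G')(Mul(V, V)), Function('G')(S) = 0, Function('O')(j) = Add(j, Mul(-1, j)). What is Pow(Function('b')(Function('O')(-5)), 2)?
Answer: 9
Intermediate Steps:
Function('O')(j) = 0
Function('b')(V) = 3 (Function('b')(V) = Add(3, Mul(Rational(1, 5), 0)) = Add(3, 0) = 3)
Pow(Function('b')(Function('O')(-5)), 2) = Pow(3, 2) = 9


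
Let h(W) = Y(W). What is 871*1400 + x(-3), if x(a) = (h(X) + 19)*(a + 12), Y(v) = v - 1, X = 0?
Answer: 1219562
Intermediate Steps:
Y(v) = -1 + v
h(W) = -1 + W
x(a) = 216 + 18*a (x(a) = ((-1 + 0) + 19)*(a + 12) = (-1 + 19)*(12 + a) = 18*(12 + a) = 216 + 18*a)
871*1400 + x(-3) = 871*1400 + (216 + 18*(-3)) = 1219400 + (216 - 54) = 1219400 + 162 = 1219562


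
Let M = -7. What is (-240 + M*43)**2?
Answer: 292681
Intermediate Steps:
(-240 + M*43)**2 = (-240 - 7*43)**2 = (-240 - 301)**2 = (-541)**2 = 292681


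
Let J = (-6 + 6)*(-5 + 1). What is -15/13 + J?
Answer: -15/13 ≈ -1.1538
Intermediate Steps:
J = 0 (J = 0*(-4) = 0)
-15/13 + J = -15/13 + 0 = -15/13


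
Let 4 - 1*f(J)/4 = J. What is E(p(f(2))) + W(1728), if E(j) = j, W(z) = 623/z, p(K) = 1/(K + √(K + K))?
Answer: 767/1728 ≈ 0.44387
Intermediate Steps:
f(J) = 16 - 4*J
p(K) = 1/(K + √2*√K) (p(K) = 1/(K + √(2*K)) = 1/(K + √2*√K))
E(p(f(2))) + W(1728) = 1/((16 - 4*2) + √2*√(16 - 4*2)) + 623/1728 = 1/((16 - 8) + √2*√(16 - 8)) + 623*(1/1728) = 1/(8 + √2*√8) + 623/1728 = 1/(8 + √2*(2*√2)) + 623/1728 = 1/(8 + 4) + 623/1728 = 1/12 + 623/1728 = 767/1728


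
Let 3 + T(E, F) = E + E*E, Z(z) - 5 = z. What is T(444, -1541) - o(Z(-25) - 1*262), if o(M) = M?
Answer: 197859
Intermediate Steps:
Z(z) = 5 + z
T(E, F) = -3 + E + E² (T(E, F) = -3 + (E + E*E) = -3 + (E + E²) = -3 + E + E²)
T(444, -1541) - o(Z(-25) - 1*262) = (-3 + 444 + 444²) - ((5 - 25) - 1*262) = (-3 + 444 + 197136) - (-20 - 262) = 197577 - 1*(-282) = 197577 + 282 = 197859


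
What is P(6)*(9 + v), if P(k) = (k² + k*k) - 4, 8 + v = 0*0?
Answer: 68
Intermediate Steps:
v = -8 (v = -8 + 0*0 = -8 + 0 = -8)
P(k) = -4 + 2*k² (P(k) = (k² + k²) - 4 = 2*k² - 4 = -4 + 2*k²)
P(6)*(9 + v) = (-4 + 2*6²)*(9 - 8) = (-4 + 2*36)*1 = (-4 + 72)*1 = 68*1 = 68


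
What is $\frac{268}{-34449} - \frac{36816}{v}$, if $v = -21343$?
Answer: $\frac{1262554460}{735245007} \approx 1.7172$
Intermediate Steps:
$\frac{268}{-34449} - \frac{36816}{v} = \frac{268}{-34449} - \frac{36816}{-21343} = 268 \left(- \frac{1}{34449}\right) - - \frac{36816}{21343} = - \frac{268}{34449} + \frac{36816}{21343} = \frac{1262554460}{735245007}$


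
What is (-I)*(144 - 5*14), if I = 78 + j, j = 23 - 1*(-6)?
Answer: -7918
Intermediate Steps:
j = 29 (j = 23 + 6 = 29)
I = 107 (I = 78 + 29 = 107)
(-I)*(144 - 5*14) = (-1*107)*(144 - 5*14) = -107*(144 - 70) = -107*74 = -7918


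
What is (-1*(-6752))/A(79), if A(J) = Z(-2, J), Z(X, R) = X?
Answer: -3376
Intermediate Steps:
A(J) = -2
(-1*(-6752))/A(79) = -1*(-6752)/(-2) = 6752*(-½) = -3376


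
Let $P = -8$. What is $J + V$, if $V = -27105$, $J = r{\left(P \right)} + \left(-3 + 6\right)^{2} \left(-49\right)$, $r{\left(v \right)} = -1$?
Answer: $-27547$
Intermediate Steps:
$J = -442$ ($J = -1 + \left(-3 + 6\right)^{2} \left(-49\right) = -1 + 3^{2} \left(-49\right) = -1 + 9 \left(-49\right) = -1 - 441 = -442$)
$J + V = -442 - 27105 = -27547$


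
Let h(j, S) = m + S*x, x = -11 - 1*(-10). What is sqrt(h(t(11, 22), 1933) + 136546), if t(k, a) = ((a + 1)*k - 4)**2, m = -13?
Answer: 10*sqrt(1346) ≈ 366.88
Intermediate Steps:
x = -1 (x = -11 + 10 = -1)
t(k, a) = (-4 + k*(1 + a))**2 (t(k, a) = ((1 + a)*k - 4)**2 = (k*(1 + a) - 4)**2 = (-4 + k*(1 + a))**2)
h(j, S) = -13 - S (h(j, S) = -13 + S*(-1) = -13 - S)
sqrt(h(t(11, 22), 1933) + 136546) = sqrt((-13 - 1*1933) + 136546) = sqrt((-13 - 1933) + 136546) = sqrt(-1946 + 136546) = sqrt(134600) = 10*sqrt(1346)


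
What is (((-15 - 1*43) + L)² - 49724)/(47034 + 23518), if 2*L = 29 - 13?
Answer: -5903/8819 ≈ -0.66935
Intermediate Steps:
L = 8 (L = (29 - 13)/2 = (½)*16 = 8)
(((-15 - 1*43) + L)² - 49724)/(47034 + 23518) = (((-15 - 1*43) + 8)² - 49724)/(47034 + 23518) = (((-15 - 43) + 8)² - 49724)/70552 = ((-58 + 8)² - 49724)*(1/70552) = ((-50)² - 49724)*(1/70552) = (2500 - 49724)*(1/70552) = -47224*1/70552 = -5903/8819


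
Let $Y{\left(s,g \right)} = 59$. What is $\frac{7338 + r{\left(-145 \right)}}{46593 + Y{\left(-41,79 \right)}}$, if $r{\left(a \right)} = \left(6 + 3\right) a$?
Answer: $\frac{6033}{46652} \approx 0.12932$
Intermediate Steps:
$r{\left(a \right)} = 9 a$
$\frac{7338 + r{\left(-145 \right)}}{46593 + Y{\left(-41,79 \right)}} = \frac{7338 + 9 \left(-145\right)}{46593 + 59} = \frac{7338 - 1305}{46652} = 6033 \cdot \frac{1}{46652} = \frac{6033}{46652}$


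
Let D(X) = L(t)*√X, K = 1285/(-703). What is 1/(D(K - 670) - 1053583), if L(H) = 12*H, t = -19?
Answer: -38982571/41072666301013 + 12*I*√332023385/41072666301013 ≈ -9.4911e-7 + 5.3237e-9*I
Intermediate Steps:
K = -1285/703 (K = 1285*(-1/703) = -1285/703 ≈ -1.8279)
D(X) = -228*√X (D(X) = (12*(-19))*√X = -228*√X)
1/(D(K - 670) - 1053583) = 1/(-228*√(-1285/703 - 670) - 1053583) = 1/(-12*I*√332023385/37 - 1053583) = 1/(-1053583 - 12*I*√332023385/37)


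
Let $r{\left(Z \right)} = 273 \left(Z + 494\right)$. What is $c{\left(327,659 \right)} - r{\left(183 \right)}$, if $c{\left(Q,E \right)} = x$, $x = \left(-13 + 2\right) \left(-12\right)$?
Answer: $-184689$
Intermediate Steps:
$r{\left(Z \right)} = 134862 + 273 Z$ ($r{\left(Z \right)} = 273 \left(494 + Z\right) = 134862 + 273 Z$)
$x = 132$ ($x = \left(-11\right) \left(-12\right) = 132$)
$c{\left(Q,E \right)} = 132$
$c{\left(327,659 \right)} - r{\left(183 \right)} = 132 - \left(134862 + 273 \cdot 183\right) = 132 - \left(134862 + 49959\right) = 132 - 184821 = -184689$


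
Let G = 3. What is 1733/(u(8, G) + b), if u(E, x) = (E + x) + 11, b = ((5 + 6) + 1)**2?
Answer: 1733/166 ≈ 10.440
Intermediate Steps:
b = 144 (b = (11 + 1)**2 = 12**2 = 144)
u(E, x) = 11 + E + x
1733/(u(8, G) + b) = 1733/((11 + 8 + 3) + 144) = 1733/(22 + 144) = 1733/166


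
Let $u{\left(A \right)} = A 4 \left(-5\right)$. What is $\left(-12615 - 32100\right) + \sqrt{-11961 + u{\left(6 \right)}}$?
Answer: $-44715 + i \sqrt{12081} \approx -44715.0 + 109.91 i$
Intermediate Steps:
$u{\left(A \right)} = - 20 A$ ($u{\left(A \right)} = 4 A \left(-5\right) = - 20 A$)
$\left(-12615 - 32100\right) + \sqrt{-11961 + u{\left(6 \right)}} = \left(-12615 - 32100\right) + \sqrt{-11961 - 120} = -44715 + \sqrt{-11961 - 120} = -44715 + \sqrt{-12081} = -44715 + i \sqrt{12081}$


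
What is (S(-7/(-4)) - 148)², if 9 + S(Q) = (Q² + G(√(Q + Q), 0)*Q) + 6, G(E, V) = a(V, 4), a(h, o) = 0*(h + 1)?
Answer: 5602689/256 ≈ 21886.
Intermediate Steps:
a(h, o) = 0 (a(h, o) = 0*(1 + h) = 0)
G(E, V) = 0
S(Q) = -3 + Q² (S(Q) = -9 + ((Q² + 0*Q) + 6) = -9 + ((Q² + 0) + 6) = -9 + (Q² + 6) = -9 + (6 + Q²) = -3 + Q²)
(S(-7/(-4)) - 148)² = ((-3 + (-7/(-4))²) - 148)² = ((-3 + (-7*(-¼))²) - 148)² = ((-3 + (7/4)²) - 148)² = ((-3 + 49/16) - 148)² = (1/16 - 148)² = (-2367/16)² = 5602689/256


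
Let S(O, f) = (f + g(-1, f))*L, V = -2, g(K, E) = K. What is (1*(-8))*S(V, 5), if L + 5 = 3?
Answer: 64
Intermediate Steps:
L = -2 (L = -5 + 3 = -2)
S(O, f) = 2 - 2*f (S(O, f) = (f - 1)*(-2) = (-1 + f)*(-2) = 2 - 2*f)
(1*(-8))*S(V, 5) = (1*(-8))*(2 - 2*5) = -8*(2 - 10) = -8*(-8) = 64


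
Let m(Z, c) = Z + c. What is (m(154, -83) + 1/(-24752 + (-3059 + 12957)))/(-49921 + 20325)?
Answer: -1054633/439618984 ≈ -0.0023990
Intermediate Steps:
(m(154, -83) + 1/(-24752 + (-3059 + 12957)))/(-49921 + 20325) = ((154 - 83) + 1/(-24752 + (-3059 + 12957)))/(-49921 + 20325) = (71 + 1/(-24752 + 9898))/(-29596) = (71 + 1/(-14854))*(-1/29596) = (71 - 1/14854)*(-1/29596) = (1054633/14854)*(-1/29596) = -1054633/439618984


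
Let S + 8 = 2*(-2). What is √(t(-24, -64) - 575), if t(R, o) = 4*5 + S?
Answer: 9*I*√7 ≈ 23.812*I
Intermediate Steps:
S = -12 (S = -8 + 2*(-2) = -8 - 4 = -12)
t(R, o) = 8 (t(R, o) = 4*5 - 12 = 20 - 12 = 8)
√(t(-24, -64) - 575) = √(8 - 575) = √(-567) = 9*I*√7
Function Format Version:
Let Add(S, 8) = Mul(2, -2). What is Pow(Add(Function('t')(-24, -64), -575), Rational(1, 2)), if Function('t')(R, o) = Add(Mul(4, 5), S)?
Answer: Mul(9, I, Pow(7, Rational(1, 2))) ≈ Mul(23.812, I)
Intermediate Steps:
S = -12 (S = Add(-8, Mul(2, -2)) = Add(-8, -4) = -12)
Function('t')(R, o) = 8 (Function('t')(R, o) = Add(Mul(4, 5), -12) = Add(20, -12) = 8)
Pow(Add(Function('t')(-24, -64), -575), Rational(1, 2)) = Pow(Add(8, -575), Rational(1, 2)) = Pow(-567, Rational(1, 2)) = Mul(9, I, Pow(7, Rational(1, 2)))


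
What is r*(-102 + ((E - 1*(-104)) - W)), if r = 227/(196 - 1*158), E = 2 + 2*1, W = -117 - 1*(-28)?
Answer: 1135/2 ≈ 567.50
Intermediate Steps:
W = -89 (W = -117 + 28 = -89)
E = 4 (E = 2 + 2 = 4)
r = 227/38 (r = 227/(196 - 158) = 227/38 ≈ 5.9737)
r*(-102 + ((E - 1*(-104)) - W)) = 227*(-102 + ((4 - 1*(-104)) - 1*(-89)))/38 = 227*(-102 + ((4 + 104) + 89))/38 = 227*(-102 + (108 + 89))/38 = 227*(-102 + 197)/38 = (227/38)*95 = 1135/2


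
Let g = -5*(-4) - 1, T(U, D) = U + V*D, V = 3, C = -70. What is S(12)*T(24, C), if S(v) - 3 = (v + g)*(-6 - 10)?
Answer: 91698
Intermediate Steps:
T(U, D) = U + 3*D
g = 19 (g = 20 - 1 = 19)
S(v) = -301 - 16*v (S(v) = 3 + (v + 19)*(-6 - 10) = 3 + (19 + v)*(-16) = 3 + (-304 - 16*v) = -301 - 16*v)
S(12)*T(24, C) = (-301 - 16*12)*(24 + 3*(-70)) = (-301 - 192)*(24 - 210) = -493*(-186) = 91698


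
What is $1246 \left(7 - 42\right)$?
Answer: $-43610$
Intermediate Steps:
$1246 \left(7 - 42\right) = 1246 \left(-35\right) = -43610$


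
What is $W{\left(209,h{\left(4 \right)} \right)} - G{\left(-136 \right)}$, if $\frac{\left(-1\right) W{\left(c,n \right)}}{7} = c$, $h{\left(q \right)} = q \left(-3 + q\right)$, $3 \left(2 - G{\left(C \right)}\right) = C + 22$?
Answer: $-1503$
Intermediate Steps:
$G{\left(C \right)} = - \frac{16}{3} - \frac{C}{3}$ ($G{\left(C \right)} = 2 - \frac{C + 22}{3} = 2 - \frac{22 + C}{3} = 2 - \left(\frac{22}{3} + \frac{C}{3}\right) = - \frac{16}{3} - \frac{C}{3}$)
$W{\left(c,n \right)} = - 7 c$
$W{\left(209,h{\left(4 \right)} \right)} - G{\left(-136 \right)} = \left(-7\right) 209 - \left(- \frac{16}{3} - - \frac{136}{3}\right) = -1463 - \left(- \frac{16}{3} + \frac{136}{3}\right) = -1463 - 40 = -1503$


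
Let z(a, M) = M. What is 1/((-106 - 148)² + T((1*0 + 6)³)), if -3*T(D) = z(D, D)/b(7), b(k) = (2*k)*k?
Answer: 49/3161248 ≈ 1.5500e-5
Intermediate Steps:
b(k) = 2*k²
T(D) = -D/294 (T(D) = -D/(3*(2*7²)) = -D/(3*(2*49)) = -D/(3*98) = -D/294)
1/((-106 - 148)² + T((1*0 + 6)³)) = 1/((-106 - 148)² - (1*0 + 6)³/294) = 1/((-254)² - (0 + 6)³/294) = 1/(64516 - 1/294*6³) = 1/(64516 - 1/294*216) = 1/(64516 - 36/49) = 1/(3161248/49) = 49/3161248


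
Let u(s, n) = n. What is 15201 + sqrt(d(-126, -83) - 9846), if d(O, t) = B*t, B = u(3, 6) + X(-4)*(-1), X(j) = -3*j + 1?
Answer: 15201 + I*sqrt(9265) ≈ 15201.0 + 96.255*I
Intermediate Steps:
X(j) = 1 - 3*j
B = -7 (B = 6 + (1 - 3*(-4))*(-1) = 6 + (1 + 12)*(-1) = 6 + 13*(-1) = 6 - 13 = -7)
d(O, t) = -7*t
15201 + sqrt(d(-126, -83) - 9846) = 15201 + sqrt(-7*(-83) - 9846) = 15201 + sqrt(581 - 9846) = 15201 + sqrt(-9265) = 15201 + I*sqrt(9265)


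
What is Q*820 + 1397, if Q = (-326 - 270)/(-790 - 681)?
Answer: 2543707/1471 ≈ 1729.2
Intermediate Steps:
Q = 596/1471 (Q = -596/(-1471) = -596*(-1/1471) = 596/1471 ≈ 0.40517)
Q*820 + 1397 = (596/1471)*820 + 1397 = 488720/1471 + 1397 = 2543707/1471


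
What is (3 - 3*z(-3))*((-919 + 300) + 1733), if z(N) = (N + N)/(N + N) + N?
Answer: 10026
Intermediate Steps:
z(N) = 1 + N (z(N) = (2*N)/((2*N)) + N = (2*N)*(1/(2*N)) + N = 1 + N)
(3 - 3*z(-3))*((-919 + 300) + 1733) = (3 - 3*(1 - 3))*((-919 + 300) + 1733) = (3 - 3*(-2))*(-619 + 1733) = (3 + 6)*1114 = 9*1114 = 10026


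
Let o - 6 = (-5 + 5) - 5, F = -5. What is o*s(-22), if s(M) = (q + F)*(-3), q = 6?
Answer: -3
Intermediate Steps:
s(M) = -3 (s(M) = (6 - 5)*(-3) = 1*(-3) = -3)
o = 1 (o = 6 + ((-5 + 5) - 5) = 6 + (0 - 5) = 6 - 5 = 1)
o*s(-22) = 1*(-3) = -3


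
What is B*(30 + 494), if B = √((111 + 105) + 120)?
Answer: 2096*√21 ≈ 9605.1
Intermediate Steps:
B = 4*√21 (B = √(216 + 120) = √336 = 4*√21 ≈ 18.330)
B*(30 + 494) = (4*√21)*(30 + 494) = (4*√21)*524 = 2096*√21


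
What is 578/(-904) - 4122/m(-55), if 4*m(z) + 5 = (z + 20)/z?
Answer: 1707593/452 ≈ 3777.9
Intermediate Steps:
m(z) = -5/4 + (20 + z)/(4*z) (m(z) = -5/4 + ((z + 20)/z)/4 = -5/4 + ((20 + z)/z)/4 = -5/4 + (20 + z)/(4*z))
578/(-904) - 4122/m(-55) = 578/(-904) - 4122*(-55/(5 - 1*(-55))) = 578*(-1/904) - 4122*(-55/(5 + 55)) = -289/452 - 4122/((-1/55*60)) = -289/452 - 4122/(-12/11) = -289/452 - 4122*(-11/12) = -289/452 + 7557/2 = 1707593/452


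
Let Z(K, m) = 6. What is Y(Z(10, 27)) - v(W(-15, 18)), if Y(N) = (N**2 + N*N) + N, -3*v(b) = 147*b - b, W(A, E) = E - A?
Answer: 1684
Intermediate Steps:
v(b) = -146*b/3 (v(b) = -(147*b - b)/3 = -146*b/3)
Y(N) = N + 2*N**2 (Y(N) = (N**2 + N**2) + N = 2*N**2 + N = N + 2*N**2)
Y(Z(10, 27)) - v(W(-15, 18)) = 6*(1 + 2*6) - (-146)*(18 - 1*(-15))/3 = 6*(1 + 12) - (-146)*(18 + 15)/3 = 6*13 - (-146)*33/3 = 78 - 1*(-1606) = 78 + 1606 = 1684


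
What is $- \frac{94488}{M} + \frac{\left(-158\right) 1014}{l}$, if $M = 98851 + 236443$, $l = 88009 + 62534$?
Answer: $- \frac{11323771552}{8412694107} \approx -1.346$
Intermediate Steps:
$l = 150543$
$M = 335294$
$- \frac{94488}{M} + \frac{\left(-158\right) 1014}{l} = - \frac{94488}{335294} + \frac{\left(-158\right) 1014}{150543} = \left(-94488\right) \frac{1}{335294} - \frac{53404}{50181} = - \frac{47244}{167647} - \frac{53404}{50181} = - \frac{11323771552}{8412694107}$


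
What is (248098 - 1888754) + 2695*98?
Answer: -1376546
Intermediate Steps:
(248098 - 1888754) + 2695*98 = -1640656 + 264110 = -1376546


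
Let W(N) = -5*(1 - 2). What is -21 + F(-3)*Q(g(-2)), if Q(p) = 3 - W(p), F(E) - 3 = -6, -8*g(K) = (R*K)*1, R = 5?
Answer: -15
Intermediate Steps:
W(N) = 5 (W(N) = -5*(-1) = 5)
g(K) = -5*K/8
F(E) = -3 (F(E) = 3 - 6 = -3)
Q(p) = -2 (Q(p) = 3 - 1*5 = 3 - 5 = -2)
-21 + F(-3)*Q(g(-2)) = -21 - 3*(-2) = -21 + 6 = -15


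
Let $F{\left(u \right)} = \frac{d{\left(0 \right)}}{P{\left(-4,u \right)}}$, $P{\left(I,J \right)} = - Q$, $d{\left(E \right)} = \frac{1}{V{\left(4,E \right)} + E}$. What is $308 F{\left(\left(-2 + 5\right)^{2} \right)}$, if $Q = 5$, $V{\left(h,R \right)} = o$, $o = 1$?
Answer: $- \frac{308}{5} \approx -61.6$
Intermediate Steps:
$V{\left(h,R \right)} = 1$
$d{\left(E \right)} = \frac{1}{1 + E}$
$P{\left(I,J \right)} = -5$ ($P{\left(I,J \right)} = \left(-1\right) 5 = -5$)
$F{\left(u \right)} = - \frac{1}{5}$ ($F{\left(u \right)} = \frac{1}{\left(1 + 0\right) \left(-5\right)} = 1^{-1} \left(- \frac{1}{5}\right) = 1 \left(- \frac{1}{5}\right) = - \frac{1}{5}$)
$308 F{\left(\left(-2 + 5\right)^{2} \right)} = 308 \left(- \frac{1}{5}\right) = - \frac{308}{5}$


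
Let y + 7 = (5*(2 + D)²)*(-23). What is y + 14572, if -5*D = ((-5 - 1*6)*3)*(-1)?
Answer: 60658/5 ≈ 12132.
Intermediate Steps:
D = -33/5 (D = -(-5 - 1*6)*3*(-1)/5 = -(-5 - 6)*3*(-1)/5 = -(-11*3)*(-1)/5 = -(-33)*(-1)/5 = -⅕*33 = -33/5 ≈ -6.6000)
y = -12202/5 (y = -7 + (5*(2 - 33/5)²)*(-23) = -7 + (5*(-23/5)²)*(-23) = -7 + (5*(529/25))*(-23) = -7 + (529/5)*(-23) = -7 - 12167/5 = -12202/5 ≈ -2440.4)
y + 14572 = -12202/5 + 14572 = 60658/5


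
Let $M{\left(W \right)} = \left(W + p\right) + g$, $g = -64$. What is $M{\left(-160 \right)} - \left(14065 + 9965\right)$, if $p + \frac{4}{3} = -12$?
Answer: $- \frac{72802}{3} \approx -24267.0$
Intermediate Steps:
$p = - \frac{40}{3}$ ($p = - \frac{4}{3} - 12 = - \frac{40}{3} \approx -13.333$)
$M{\left(W \right)} = - \frac{232}{3} + W$ ($M{\left(W \right)} = \left(W - \frac{40}{3}\right) - 64 = \left(- \frac{40}{3} + W\right) - 64 = - \frac{232}{3} + W$)
$M{\left(-160 \right)} - \left(14065 + 9965\right) = \left(- \frac{232}{3} - 160\right) - \left(14065 + 9965\right) = - \frac{712}{3} - 24030 = - \frac{72802}{3}$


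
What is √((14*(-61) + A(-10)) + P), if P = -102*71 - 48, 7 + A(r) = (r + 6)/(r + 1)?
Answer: I*√73355/3 ≈ 90.28*I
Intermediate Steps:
A(r) = -7 + (6 + r)/(1 + r) (A(r) = -7 + (r + 6)/(r + 1) = -7 + (6 + r)/(1 + r))
P = -7290 (P = -7242 - 48 = -7290)
√((14*(-61) + A(-10)) + P) = √((14*(-61) + (-1 - 6*(-10))/(1 - 10)) - 7290) = √((-854 + (-1 + 60)/(-9)) - 7290) = √((-854 - ⅑*59) - 7290) = √((-854 - 59/9) - 7290) = √(-7745/9 - 7290) = √(-73355/9) = I*√73355/3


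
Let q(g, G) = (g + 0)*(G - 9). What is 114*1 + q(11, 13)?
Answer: 158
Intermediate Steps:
q(g, G) = g*(-9 + G)
114*1 + q(11, 13) = 114*1 + 11*(-9 + 13) = 114 + 11*4 = 114 + 44 = 158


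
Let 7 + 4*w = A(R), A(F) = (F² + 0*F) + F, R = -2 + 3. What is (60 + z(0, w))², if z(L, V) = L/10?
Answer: 3600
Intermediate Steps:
R = 1
A(F) = F + F² (A(F) = (F² + 0) + F = F² + F = F + F²)
w = -5/4 (w = -7/4 + (1*(1 + 1))/4 = -7/4 + (1*2)/4 = -7/4 + (¼)*2 = -7/4 + ½ = -5/4 ≈ -1.2500)
z(L, V) = L/10 (z(L, V) = L*(⅒) = L/10)
(60 + z(0, w))² = (60 + (⅒)*0)² = (60 + 0)² = 60² = 3600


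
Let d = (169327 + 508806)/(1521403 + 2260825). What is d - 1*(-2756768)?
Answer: 10426725797237/3782228 ≈ 2.7568e+6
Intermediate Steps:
d = 678133/3782228 ≈ 0.17929
d - 1*(-2756768) = 678133/3782228 - 1*(-2756768) = 678133/3782228 + 2756768 = 10426725797237/3782228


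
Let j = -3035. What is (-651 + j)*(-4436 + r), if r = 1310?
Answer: 11522436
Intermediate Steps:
(-651 + j)*(-4436 + r) = (-651 - 3035)*(-4436 + 1310) = -3686*(-3126) = 11522436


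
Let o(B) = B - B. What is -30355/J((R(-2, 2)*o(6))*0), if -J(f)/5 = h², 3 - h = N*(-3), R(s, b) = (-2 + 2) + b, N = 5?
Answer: 6071/324 ≈ 18.738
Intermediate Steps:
R(s, b) = b (R(s, b) = 0 + b = b)
o(B) = 0
h = 18 (h = 3 - 5*(-3) = 3 - 1*(-15) = 3 + 15 = 18)
J(f) = -1620 (J(f) = -5*18² = -5*324 = -1620)
-30355/J((R(-2, 2)*o(6))*0) = -30355/(-1620) = -30355*(-1/1620) = 6071/324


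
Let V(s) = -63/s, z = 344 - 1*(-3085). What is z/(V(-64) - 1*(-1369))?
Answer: 219456/87679 ≈ 2.5029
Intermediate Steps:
z = 3429 (z = 344 + 3085 = 3429)
z/(V(-64) - 1*(-1369)) = 3429/(-63/(-64) - 1*(-1369)) = 3429/(-63*(-1/64) + 1369) = 3429/(63/64 + 1369) = 3429/(87679/64) = 3429*(64/87679) = 219456/87679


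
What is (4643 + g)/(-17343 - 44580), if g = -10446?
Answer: 5803/61923 ≈ 0.093713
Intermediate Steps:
(4643 + g)/(-17343 - 44580) = (4643 - 10446)/(-17343 - 44580) = -5803/(-61923) = -5803*(-1/61923) = 5803/61923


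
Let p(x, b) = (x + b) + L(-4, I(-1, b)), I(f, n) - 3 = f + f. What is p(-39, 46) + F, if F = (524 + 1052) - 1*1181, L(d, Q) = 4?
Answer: 406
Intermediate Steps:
I(f, n) = 3 + 2*f (I(f, n) = 3 + (f + f) = 3 + 2*f)
F = 395 (F = 1576 - 1181 = 395)
p(x, b) = 4 + b + x (p(x, b) = (x + b) + 4 = (b + x) + 4 = 4 + b + x)
p(-39, 46) + F = (4 + 46 - 39) + 395 = 11 + 395 = 406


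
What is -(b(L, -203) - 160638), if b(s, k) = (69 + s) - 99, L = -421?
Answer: 161089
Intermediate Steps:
b(s, k) = -30 + s
-(b(L, -203) - 160638) = -((-30 - 421) - 160638) = -(-451 - 160638) = -1*(-161089) = 161089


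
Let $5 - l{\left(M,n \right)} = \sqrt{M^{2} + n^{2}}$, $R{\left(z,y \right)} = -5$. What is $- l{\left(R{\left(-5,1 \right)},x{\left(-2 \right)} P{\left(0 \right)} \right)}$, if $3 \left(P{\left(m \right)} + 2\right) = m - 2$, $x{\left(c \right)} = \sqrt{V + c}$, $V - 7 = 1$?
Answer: $-5 + \frac{\sqrt{609}}{3} \approx 3.226$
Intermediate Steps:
$V = 8$ ($V = 7 + 1 = 8$)
$x{\left(c \right)} = \sqrt{8 + c}$
$P{\left(m \right)} = - \frac{8}{3} + \frac{m}{3}$ ($P{\left(m \right)} = -2 + \frac{m - 2}{3} = -2 + \frac{-2 + m}{3} = -2 + \left(- \frac{2}{3} + \frac{m}{3}\right) = - \frac{8}{3} + \frac{m}{3}$)
$l{\left(M,n \right)} = 5 - \sqrt{M^{2} + n^{2}}$
$- l{\left(R{\left(-5,1 \right)},x{\left(-2 \right)} P{\left(0 \right)} \right)} = - (5 - \sqrt{\left(-5\right)^{2} + \left(\sqrt{8 - 2} \left(- \frac{8}{3} + \frac{1}{3} \cdot 0\right)\right)^{2}}) = - (5 - \sqrt{25 + \left(\sqrt{6} \left(- \frac{8}{3} + 0\right)\right)^{2}}) = - (5 - \sqrt{25 + \left(\sqrt{6} \left(- \frac{8}{3}\right)\right)^{2}}) = - (5 - \sqrt{25 + \left(- \frac{8 \sqrt{6}}{3}\right)^{2}}) = - (5 - \sqrt{25 + \frac{128}{3}}) = - (5 - \sqrt{\frac{203}{3}}) = - (5 - \frac{\sqrt{609}}{3}) = -5 + \frac{\sqrt{609}}{3}$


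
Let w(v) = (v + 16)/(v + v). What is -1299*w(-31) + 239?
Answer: -4667/62 ≈ -75.274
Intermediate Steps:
w(v) = (16 + v)/(2*v) (w(v) = (16 + v)/((2*v)) = (16 + v)*(1/(2*v)) = (16 + v)/(2*v))
-1299*w(-31) + 239 = -1299*(16 - 31)/(2*(-31)) + 239 = -1299*(-1)*(-15)/(2*31) + 239 = -1299*15/62 + 239 = -19485/62 + 239 = -4667/62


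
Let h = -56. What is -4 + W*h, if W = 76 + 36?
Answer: -6276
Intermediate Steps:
W = 112
-4 + W*h = -4 + 112*(-56) = -4 - 6272 = -6276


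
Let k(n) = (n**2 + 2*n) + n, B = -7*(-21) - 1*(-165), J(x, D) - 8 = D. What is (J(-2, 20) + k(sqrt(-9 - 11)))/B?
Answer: 1/39 + I*sqrt(5)/52 ≈ 0.025641 + 0.043001*I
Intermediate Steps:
J(x, D) = 8 + D
B = 312 (B = 147 + 165 = 312)
k(n) = n**2 + 3*n
(J(-2, 20) + k(sqrt(-9 - 11)))/B = ((8 + 20) + sqrt(-9 - 11)*(3 + sqrt(-9 - 11)))/312 = (28 + sqrt(-20)*(3 + sqrt(-20)))/312 = (28 + (2*I*sqrt(5))*(3 + 2*I*sqrt(5)))/312 = (28 + 2*I*sqrt(5)*(3 + 2*I*sqrt(5)))/312 = 7/78 + I*sqrt(5)*(3 + 2*I*sqrt(5))/156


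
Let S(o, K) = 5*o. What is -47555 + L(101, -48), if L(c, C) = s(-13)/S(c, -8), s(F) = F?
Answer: -24015288/505 ≈ -47555.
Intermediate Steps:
L(c, C) = -13/(5*c) (L(c, C) = -13*1/(5*c) = -13/(5*c))
-47555 + L(101, -48) = -47555 - 13/5/101 = -47555 - 13/5*1/101 = -47555 - 13/505 = -24015288/505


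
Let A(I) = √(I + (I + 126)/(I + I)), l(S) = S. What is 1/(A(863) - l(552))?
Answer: -952752/524428577 - √2572649602/524428577 ≈ -0.0019135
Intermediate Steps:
A(I) = √(I + (126 + I)/(2*I)) (A(I) = √(I + (126 + I)/((2*I))) = √(I + (126 + I)*(1/(2*I))) = √(I + (126 + I)/(2*I)))
1/(A(863) - l(552)) = 1/(√(2 + 4*863 + 252/863)/2 - 1*552) = 1/(√(2 + 3452 + 252*(1/863))/2 - 552) = 1/(√(2 + 3452 + 252/863)/2 - 552) = 1/(√(2981054/863)/2 - 552) = 1/((√2572649602/863)/2 - 552) = 1/(√2572649602/1726 - 552) = 1/(-552 + √2572649602/1726)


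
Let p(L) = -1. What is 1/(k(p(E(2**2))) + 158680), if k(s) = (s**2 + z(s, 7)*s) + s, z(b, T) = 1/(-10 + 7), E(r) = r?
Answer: 3/476041 ≈ 6.3020e-6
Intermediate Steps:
z(b, T) = -1/3 (z(b, T) = 1/(-3) = -1/3)
k(s) = s**2 + 2*s/3 (k(s) = (s**2 - s/3) + s = s**2 + 2*s/3)
1/(k(p(E(2**2))) + 158680) = 1/((1/3)*(-1)*(2 + 3*(-1)) + 158680) = 1/((1/3)*(-1)*(2 - 3) + 158680) = 1/((1/3)*(-1)*(-1) + 158680) = 1/(1/3 + 158680) = 1/(476041/3) = 3/476041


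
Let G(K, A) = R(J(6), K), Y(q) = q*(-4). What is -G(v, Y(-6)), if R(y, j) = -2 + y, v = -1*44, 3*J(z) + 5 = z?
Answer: 5/3 ≈ 1.6667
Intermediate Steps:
Y(q) = -4*q
J(z) = -5/3 + z/3
v = -44
G(K, A) = -5/3 (G(K, A) = -2 + (-5/3 + (1/3)*6) = -2 + (-5/3 + 2) = -2 + 1/3 = -5/3)
-G(v, Y(-6)) = -1*(-5/3) = 5/3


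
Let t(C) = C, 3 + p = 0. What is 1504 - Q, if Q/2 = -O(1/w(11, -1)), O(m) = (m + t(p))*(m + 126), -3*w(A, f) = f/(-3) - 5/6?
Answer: 2296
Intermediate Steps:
p = -3 (p = -3 + 0 = -3)
w(A, f) = 5/18 + f/9 (w(A, f) = -(f/(-3) - 5/6)/3 = -(f*(-⅓) - 5*⅙)/3 = -(-f/3 - ⅚)/3 = -(-⅚ - f/3)/3 = 5/18 + f/9)
O(m) = (-3 + m)*(126 + m) (O(m) = (m - 3)*(m + 126) = (-3 + m)*(126 + m))
Q = -792 (Q = 2*(-(-378 + (1/(5/18 + (⅑)*(-1)))² + 123/(5/18 + (⅑)*(-1)))) = 2*(-(-378 + (1/(5/18 - ⅑))² + 123/(5/18 - ⅑))) = 2*(-(-378 + (1/(⅙))² + 123/(⅙))) = 2*(-(-378 + 6² + 123*6)) = 2*(-(-378 + 36 + 738)) = 2*(-1*396) = 2*(-396) = -792)
1504 - Q = 1504 - 1*(-792) = 1504 + 792 = 2296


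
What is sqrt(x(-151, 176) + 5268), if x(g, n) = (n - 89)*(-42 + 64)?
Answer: 3*sqrt(798) ≈ 84.747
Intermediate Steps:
x(g, n) = -1958 + 22*n (x(g, n) = (-89 + n)*22 = -1958 + 22*n)
sqrt(x(-151, 176) + 5268) = sqrt((-1958 + 22*176) + 5268) = sqrt((-1958 + 3872) + 5268) = sqrt(1914 + 5268) = sqrt(7182) = 3*sqrt(798)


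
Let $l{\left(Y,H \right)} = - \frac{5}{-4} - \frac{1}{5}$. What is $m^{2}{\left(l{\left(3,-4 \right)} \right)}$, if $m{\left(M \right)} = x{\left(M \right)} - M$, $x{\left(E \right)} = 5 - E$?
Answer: $\frac{841}{100} \approx 8.41$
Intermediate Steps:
$l{\left(Y,H \right)} = \frac{21}{20}$ ($l{\left(Y,H \right)} = \left(-5\right) \left(- \frac{1}{4}\right) - \frac{1}{5} = \frac{5}{4} - \frac{1}{5} = \frac{21}{20}$)
$m{\left(M \right)} = 5 - 2 M$ ($m{\left(M \right)} = \left(5 - M\right) - M = 5 - 2 M$)
$m^{2}{\left(l{\left(3,-4 \right)} \right)} = \left(5 - \frac{21}{10}\right)^{2} = \left(\frac{29}{10}\right)^{2} = \frac{841}{100}$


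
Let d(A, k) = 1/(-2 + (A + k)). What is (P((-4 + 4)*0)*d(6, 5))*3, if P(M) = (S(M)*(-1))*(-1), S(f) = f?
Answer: 0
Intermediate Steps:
d(A, k) = 1/(-2 + A + k)
P(M) = M (P(M) = (M*(-1))*(-1) = -M*(-1) = M)
(P((-4 + 4)*0)*d(6, 5))*3 = (((-4 + 4)*0)/(-2 + 6 + 5))*3 = ((0*0)/9)*3 = (0*(⅑))*3 = 0*3 = 0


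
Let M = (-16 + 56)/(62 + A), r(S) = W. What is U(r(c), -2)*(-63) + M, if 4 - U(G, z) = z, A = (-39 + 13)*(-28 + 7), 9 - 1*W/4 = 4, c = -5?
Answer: -28723/76 ≈ -377.93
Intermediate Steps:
W = 20 (W = 36 - 4*4 = 36 - 16 = 20)
r(S) = 20
A = 546 (A = -26*(-21) = 546)
M = 5/76 (M = (-16 + 56)/(62 + 546) = 40/608 = 40*(1/608) = 5/76 ≈ 0.065789)
U(G, z) = 4 - z
U(r(c), -2)*(-63) + M = (4 - 1*(-2))*(-63) + 5/76 = (4 + 2)*(-63) + 5/76 = 6*(-63) + 5/76 = -378 + 5/76 = -28723/76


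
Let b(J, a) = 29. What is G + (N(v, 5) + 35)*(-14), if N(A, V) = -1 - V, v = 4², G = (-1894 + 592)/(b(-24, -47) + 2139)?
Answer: -440755/1084 ≈ -406.60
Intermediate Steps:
G = -651/1084 (G = (-1894 + 592)/(29 + 2139) = -1302/2168 = -1302*1/2168 = -651/1084 ≈ -0.60055)
v = 16
G + (N(v, 5) + 35)*(-14) = -651/1084 + ((-1 - 1*5) + 35)*(-14) = -651/1084 + ((-1 - 5) + 35)*(-14) = -651/1084 + (-6 + 35)*(-14) = -651/1084 + 29*(-14) = -651/1084 - 406 = -440755/1084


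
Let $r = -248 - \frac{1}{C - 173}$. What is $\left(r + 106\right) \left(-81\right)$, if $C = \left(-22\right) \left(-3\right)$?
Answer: $\frac{1230633}{107} \approx 11501.0$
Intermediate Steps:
$C = 66$
$r = - \frac{26535}{107}$ ($r = -248 - \frac{1}{66 - 173} = -248 - \frac{1}{-107} = -248 - - \frac{1}{107} = -248 + \frac{1}{107} = - \frac{26535}{107} \approx -247.99$)
$\left(r + 106\right) \left(-81\right) = \left(- \frac{26535}{107} + 106\right) \left(-81\right) = \left(- \frac{15193}{107}\right) \left(-81\right) = \frac{1230633}{107}$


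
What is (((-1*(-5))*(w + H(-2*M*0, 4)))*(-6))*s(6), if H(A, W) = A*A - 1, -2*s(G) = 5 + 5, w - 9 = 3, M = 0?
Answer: 1650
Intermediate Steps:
w = 12 (w = 9 + 3 = 12)
s(G) = -5 (s(G) = -(5 + 5)/2 = -1/2*10 = -5)
H(A, W) = -1 + A**2 (H(A, W) = A**2 - 1 = -1 + A**2)
(((-1*(-5))*(w + H(-2*M*0, 4)))*(-6))*s(6) = (((-1*(-5))*(12 + (-1 + (-2*0*0)**2)))*(-6))*(-5) = ((5*(12 + (-1 + (0*0)**2)))*(-6))*(-5) = ((5*(12 + (-1 + 0**2)))*(-6))*(-5) = ((5*(12 + (-1 + 0)))*(-6))*(-5) = ((5*(12 - 1))*(-6))*(-5) = ((5*11)*(-6))*(-5) = (55*(-6))*(-5) = -330*(-5) = 1650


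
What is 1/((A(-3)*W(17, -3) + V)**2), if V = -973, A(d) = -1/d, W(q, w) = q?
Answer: 9/8421604 ≈ 1.0687e-6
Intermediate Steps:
1/((A(-3)*W(17, -3) + V)**2) = 1/((-1/(-3)*17 - 973)**2) = 1/((-1*(-1/3)*17 - 973)**2) = 1/(((1/3)*17 - 973)**2) = 1/((17/3 - 973)**2) = 1/((-2902/3)**2) = 1/(8421604/9) = 9/8421604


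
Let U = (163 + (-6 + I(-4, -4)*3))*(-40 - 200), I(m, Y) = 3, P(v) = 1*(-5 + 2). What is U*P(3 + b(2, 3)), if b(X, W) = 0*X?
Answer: 119520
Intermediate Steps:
b(X, W) = 0
P(v) = -3 (P(v) = 1*(-3) = -3)
U = -39840 (U = (163 + (-6 + 3*3))*(-40 - 200) = (163 + (-6 + 9))*(-240) = (163 + 3)*(-240) = 166*(-240) = -39840)
U*P(3 + b(2, 3)) = -39840*(-3) = 119520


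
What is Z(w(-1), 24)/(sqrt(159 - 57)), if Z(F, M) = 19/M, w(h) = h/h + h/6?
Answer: 19*sqrt(102)/2448 ≈ 0.078387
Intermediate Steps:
w(h) = 1 + h/6 (w(h) = 1 + h*(1/6) = 1 + h/6)
Z(w(-1), 24)/(sqrt(159 - 57)) = (19/24)/(sqrt(159 - 57)) = (19*(1/24))/(sqrt(102)) = 19*(sqrt(102)/102)/24 = 19*sqrt(102)/2448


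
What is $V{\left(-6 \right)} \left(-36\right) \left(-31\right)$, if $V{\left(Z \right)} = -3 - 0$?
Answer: $-3348$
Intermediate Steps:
$V{\left(Z \right)} = -3$ ($V{\left(Z \right)} = -3 + 0 = -3$)
$V{\left(-6 \right)} \left(-36\right) \left(-31\right) = \left(-3\right) \left(-36\right) \left(-31\right) = 108 \left(-31\right) = -3348$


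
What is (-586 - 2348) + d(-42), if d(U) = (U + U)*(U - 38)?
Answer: 3786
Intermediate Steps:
d(U) = 2*U*(-38 + U) (d(U) = (2*U)*(-38 + U) = 2*U*(-38 + U))
(-586 - 2348) + d(-42) = (-586 - 2348) + 2*(-42)*(-38 - 42) = -2934 + 2*(-42)*(-80) = -2934 + 6720 = 3786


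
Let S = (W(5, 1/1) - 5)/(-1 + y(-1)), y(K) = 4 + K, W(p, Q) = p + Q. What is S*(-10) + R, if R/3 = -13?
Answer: -44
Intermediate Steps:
R = -39 (R = 3*(-13) = -39)
W(p, Q) = Q + p
S = ½ (S = ((1/1 + 5) - 5)/(-1 + (4 - 1)) = ((1 + 5) - 5)/(-1 + 3) = (6 - 5)/2 = 1*(½) = ½ ≈ 0.50000)
S*(-10) + R = (½)*(-10) - 39 = -5 - 39 = -44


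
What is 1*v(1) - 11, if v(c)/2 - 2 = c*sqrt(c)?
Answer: -5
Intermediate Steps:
v(c) = 4 + 2*c**(3/2) (v(c) = 4 + 2*(c*sqrt(c)) = 4 + 2*c**(3/2))
1*v(1) - 11 = 1*(4 + 2*1**(3/2)) - 11 = 1*(4 + 2*1) - 11 = 1*(4 + 2) - 11 = 1*6 - 11 = 6 - 11 = -5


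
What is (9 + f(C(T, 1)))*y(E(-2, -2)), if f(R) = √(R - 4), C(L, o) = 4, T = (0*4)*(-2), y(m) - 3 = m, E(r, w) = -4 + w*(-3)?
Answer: 45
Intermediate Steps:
E(r, w) = -4 - 3*w
y(m) = 3 + m
T = 0 (T = 0*(-2) = 0)
f(R) = √(-4 + R)
(9 + f(C(T, 1)))*y(E(-2, -2)) = (9 + √(-4 + 4))*(3 + (-4 - 3*(-2))) = (9 + √0)*(3 + (-4 + 6)) = (9 + 0)*(3 + 2) = 9*5 = 45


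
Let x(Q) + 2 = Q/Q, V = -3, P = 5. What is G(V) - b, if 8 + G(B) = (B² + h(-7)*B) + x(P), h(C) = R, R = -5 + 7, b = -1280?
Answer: 1274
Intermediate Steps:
R = 2
h(C) = 2
x(Q) = -1 (x(Q) = -2 + Q/Q = -2 + 1 = -1)
G(B) = -9 + B² + 2*B (G(B) = -8 + ((B² + 2*B) - 1) = -8 + (-1 + B² + 2*B) = -9 + B² + 2*B)
G(V) - b = (-9 + (-3)² + 2*(-3)) - 1*(-1280) = (-9 + 9 - 6) + 1280 = -6 + 1280 = 1274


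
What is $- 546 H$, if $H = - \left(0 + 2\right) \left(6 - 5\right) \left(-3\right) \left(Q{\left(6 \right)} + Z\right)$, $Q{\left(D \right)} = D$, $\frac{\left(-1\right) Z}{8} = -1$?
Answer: $-45864$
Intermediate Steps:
$Z = 8$ ($Z = \left(-8\right) \left(-1\right) = 8$)
$H = 84$ ($H = - \left(0 + 2\right) \left(6 - 5\right) \left(-3\right) \left(6 + 8\right) = - 2 \cdot 1 \left(-3\right) 14 = \left(-1\right) 2 \left(-3\right) 14 = \left(-2\right) \left(-3\right) 14 = 6 \cdot 14 = 84$)
$- 546 H = \left(-546\right) 84 = -45864$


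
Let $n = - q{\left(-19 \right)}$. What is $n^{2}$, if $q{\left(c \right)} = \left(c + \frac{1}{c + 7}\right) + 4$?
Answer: $\frac{32761}{144} \approx 227.51$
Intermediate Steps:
$q{\left(c \right)} = 4 + c + \frac{1}{7 + c}$ ($q{\left(c \right)} = \left(c + \frac{1}{7 + c}\right) + 4 = 4 + c + \frac{1}{7 + c}$)
$n = \frac{181}{12}$ ($n = - \frac{29 + \left(-19\right)^{2} + 11 \left(-19\right)}{7 - 19} = - \frac{29 + 361 - 209}{-12} = - \frac{\left(-1\right) 181}{12} = \left(-1\right) \left(- \frac{181}{12}\right) = \frac{181}{12} \approx 15.083$)
$n^{2} = \left(\frac{181}{12}\right)^{2} = \frac{32761}{144}$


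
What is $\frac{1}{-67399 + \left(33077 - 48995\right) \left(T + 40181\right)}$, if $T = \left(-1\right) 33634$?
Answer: $- \frac{1}{104282545} \approx -9.5893 \cdot 10^{-9}$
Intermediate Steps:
$T = -33634$
$\frac{1}{-67399 + \left(33077 - 48995\right) \left(T + 40181\right)} = \frac{1}{-67399 + \left(33077 - 48995\right) \left(-33634 + 40181\right)} = \frac{1}{-67399 - 104215146} = \frac{1}{-104282545} = - \frac{1}{104282545}$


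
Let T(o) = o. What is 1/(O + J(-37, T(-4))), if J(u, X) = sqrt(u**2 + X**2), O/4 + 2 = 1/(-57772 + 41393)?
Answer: 2146238644/354385789489 + 268271641*sqrt(1385)/354385789489 ≈ 0.034229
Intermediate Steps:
O = -131036/16379 (O = -8 + 4/(-57772 + 41393) = -8 + 4/(-16379) = -8 + 4*(-1/16379) = -8 - 4/16379 = -131036/16379 ≈ -8.0002)
J(u, X) = sqrt(X**2 + u**2)
1/(O + J(-37, T(-4))) = 1/(-131036/16379 + sqrt((-4)**2 + (-37)**2)) = 1/(-131036/16379 + sqrt(16 + 1369)) = 1/(-131036/16379 + sqrt(1385))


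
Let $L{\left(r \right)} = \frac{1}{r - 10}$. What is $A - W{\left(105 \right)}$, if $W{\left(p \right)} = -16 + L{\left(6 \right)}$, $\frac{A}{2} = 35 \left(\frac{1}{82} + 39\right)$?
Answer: $\frac{450525}{164} \approx 2747.1$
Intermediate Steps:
$L{\left(r \right)} = \frac{1}{-10 + r}$
$A = \frac{111965}{41}$ ($A = 2 \cdot 35 \left(\frac{1}{82} + 39\right) = 2 \cdot 35 \cdot \frac{3199}{82} = 2 \cdot \frac{111965}{82} = \frac{111965}{41} \approx 2730.9$)
$W{\left(p \right)} = - \frac{65}{4}$ ($W{\left(p \right)} = -16 + \frac{1}{-10 + 6} = -16 + \frac{1}{-4} = -16 - \frac{1}{4} = - \frac{65}{4}$)
$A - W{\left(105 \right)} = \frac{111965}{41} - - \frac{65}{4} = \frac{111965}{41} + \frac{65}{4} = \frac{450525}{164}$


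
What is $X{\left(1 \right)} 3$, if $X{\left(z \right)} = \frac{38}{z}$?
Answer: $114$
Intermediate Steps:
$X{\left(1 \right)} 3 = \frac{38}{1} \cdot 3 = 38 \cdot 1 \cdot 3 = 38 \cdot 3 = 114$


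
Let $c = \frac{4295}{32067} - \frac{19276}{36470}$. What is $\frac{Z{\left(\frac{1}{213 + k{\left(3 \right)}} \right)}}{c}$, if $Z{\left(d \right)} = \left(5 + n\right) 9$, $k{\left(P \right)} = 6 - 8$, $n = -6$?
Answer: $\frac{107401545}{4709029} \approx 22.808$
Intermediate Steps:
$k{\left(P \right)} = -2$
$Z{\left(d \right)} = -9$ ($Z{\left(d \right)} = \left(5 - 6\right) 9 = \left(-1\right) 9 = -9$)
$c = - \frac{4709029}{11933505}$ ($c = 4295 \cdot \frac{1}{32067} - \frac{9638}{18235} = \frac{4295}{32067} - \frac{9638}{18235} = - \frac{4709029}{11933505} \approx -0.39461$)
$\frac{Z{\left(\frac{1}{213 + k{\left(3 \right)}} \right)}}{c} = - \frac{9}{- \frac{4709029}{11933505}} = \left(-9\right) \left(- \frac{11933505}{4709029}\right) = \frac{107401545}{4709029}$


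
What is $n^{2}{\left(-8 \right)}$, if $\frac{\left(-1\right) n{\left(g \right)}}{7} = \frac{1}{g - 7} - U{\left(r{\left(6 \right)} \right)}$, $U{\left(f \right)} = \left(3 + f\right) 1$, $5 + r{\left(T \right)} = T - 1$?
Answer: $\frac{103684}{225} \approx 460.82$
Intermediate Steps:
$r{\left(T \right)} = -6 + T$ ($r{\left(T \right)} = -5 + \left(T - 1\right) = -5 + \left(-1 + T\right) = -6 + T$)
$U{\left(f \right)} = 3 + f$
$n{\left(g \right)} = 21 - \frac{7}{-7 + g}$ ($n{\left(g \right)} = - 7 \left(\frac{1}{g - 7} - \left(3 + \left(-6 + 6\right)\right)\right) = - 7 \left(\frac{1}{-7 + g} - \left(3 + 0\right)\right) = - 7 \left(\frac{1}{-7 + g} - 3\right) = - 7 \left(-3 + \frac{1}{-7 + g}\right) = 21 - \frac{7}{-7 + g}$)
$n^{2}{\left(-8 \right)} = \left(\frac{7 \left(-22 + 3 \left(-8\right)\right)}{-7 - 8}\right)^{2} = \left(\frac{7 \left(-22 - 24\right)}{-15}\right)^{2} = \left(7 \left(- \frac{1}{15}\right) \left(-46\right)\right)^{2} = \left(\frac{322}{15}\right)^{2} = \frac{103684}{225}$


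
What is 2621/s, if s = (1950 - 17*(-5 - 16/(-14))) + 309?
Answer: 18347/16272 ≈ 1.1275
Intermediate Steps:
s = 16272/7 (s = (1950 - 17*(-5 - 16*(-1/14))) + 309 = (1950 - 17*(-5 + 8/7)) + 309 = (1950 - 17*(-27/7)) + 309 = (1950 + 459/7) + 309 = 14109/7 + 309 = 16272/7 ≈ 2324.6)
2621/s = 2621/(16272/7) = 2621*(7/16272) = 18347/16272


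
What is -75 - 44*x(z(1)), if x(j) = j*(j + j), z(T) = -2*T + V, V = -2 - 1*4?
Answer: -5707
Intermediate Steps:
V = -6 (V = -2 - 4 = -6)
z(T) = -6 - 2*T (z(T) = -2*T - 6 = -6 - 2*T)
x(j) = 2*j**2 (x(j) = j*(2*j) = 2*j**2)
-75 - 44*x(z(1)) = -75 - 88*(-6 - 2*1)**2 = -75 - 88*(-6 - 2)**2 = -75 - 88*(-8)**2 = -75 - 88*64 = -75 - 44*128 = -75 - 5632 = -5707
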